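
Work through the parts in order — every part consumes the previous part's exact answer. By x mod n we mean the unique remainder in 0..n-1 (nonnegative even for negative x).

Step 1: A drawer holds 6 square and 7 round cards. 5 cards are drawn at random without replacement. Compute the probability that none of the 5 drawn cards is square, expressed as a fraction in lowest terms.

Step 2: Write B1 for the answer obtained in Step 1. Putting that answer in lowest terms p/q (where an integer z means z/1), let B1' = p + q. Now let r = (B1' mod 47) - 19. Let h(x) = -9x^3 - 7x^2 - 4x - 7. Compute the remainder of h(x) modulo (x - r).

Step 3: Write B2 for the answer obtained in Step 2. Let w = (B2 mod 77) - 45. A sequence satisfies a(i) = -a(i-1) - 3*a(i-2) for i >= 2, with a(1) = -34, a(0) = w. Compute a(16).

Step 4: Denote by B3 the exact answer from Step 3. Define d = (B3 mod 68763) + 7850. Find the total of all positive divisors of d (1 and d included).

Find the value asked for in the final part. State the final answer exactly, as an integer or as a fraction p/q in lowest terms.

Step 1: total draws C(13,5) = 1287; favorable C(7,5) = 21; P = 7/429; answer 7/429
Step 2: B1 = 7/429; threaded value p + q = 436; r = -6; remainder = value at the root: -9*(-6)^3 - 7*(-6)^2 - 4*(-6)^1 - 7 = (1944) + (-252) + (24) + (-7) = 1709; answer 1709
Step 3: B2 = 1709; w = -30; a(2) = -1*(-34) - 3*(-30) = 124; iterating: a(2)=124, a(3)=-22, a(4)=-350, a(5)=416, a(6)=634, a(7)=-1882, a(8)=-20, a(9)=5666, a(10)=-5606, a(11)=-11392, a(12)=28210, a(13)=5966, a(14)=-90596, a(15)=72698, a(16)=199090; answer 199090
Step 4: B3 = 199090; d = 69414; 69414 = 2 * 3 * 23 * 503; sigma = (1 + 2) * (1 + 3) * (1 + 23) * (1 + 503) = 3 * 4 * 24 * 504 = 145152; answer 145152

145152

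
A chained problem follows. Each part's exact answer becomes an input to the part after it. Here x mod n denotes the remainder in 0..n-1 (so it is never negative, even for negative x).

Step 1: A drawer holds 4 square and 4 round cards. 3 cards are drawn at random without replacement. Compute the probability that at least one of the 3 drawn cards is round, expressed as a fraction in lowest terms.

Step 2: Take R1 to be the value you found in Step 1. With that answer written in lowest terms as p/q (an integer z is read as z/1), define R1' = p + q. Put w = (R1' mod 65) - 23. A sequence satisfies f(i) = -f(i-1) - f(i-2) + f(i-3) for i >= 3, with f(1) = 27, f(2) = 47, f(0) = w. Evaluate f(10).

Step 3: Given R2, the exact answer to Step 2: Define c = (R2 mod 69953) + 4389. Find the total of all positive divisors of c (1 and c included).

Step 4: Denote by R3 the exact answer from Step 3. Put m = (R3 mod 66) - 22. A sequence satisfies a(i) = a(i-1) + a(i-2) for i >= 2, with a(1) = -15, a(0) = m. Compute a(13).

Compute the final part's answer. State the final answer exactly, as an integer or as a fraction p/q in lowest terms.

Step 1: total draws C(8,3) = 56; complement C(4,3) = 4; favorable 56 - 4 = 52; P = 13/14; answer 13/14
Step 2: R1 = 13/14; threaded value p + q = 27; w = 4; f(3) = -1*(47) - 1*(27) + 1*(4) = -70; iterating: f(3)=-70, f(4)=50, f(5)=67, f(6)=-187, f(7)=170, f(8)=84, f(9)=-441, f(10)=527; answer 527
Step 3: R2 = 527; c = 4916; 4916 = 2^2 * 1229; sigma = (1 + 2 + 4) * (1 + 1229) = 7 * 1230 = 8610; answer 8610
Step 4: R3 = 8610; m = 8; a(2) = 1*(-15) + 1*(8) = -7; iterating: a(2)=-7, a(3)=-22, a(4)=-29, a(5)=-51, a(6)=-80, a(7)=-131, a(8)=-211, a(9)=-342, a(10)=-553, a(11)=-895, a(12)=-1448, a(13)=-2343; answer -2343

-2343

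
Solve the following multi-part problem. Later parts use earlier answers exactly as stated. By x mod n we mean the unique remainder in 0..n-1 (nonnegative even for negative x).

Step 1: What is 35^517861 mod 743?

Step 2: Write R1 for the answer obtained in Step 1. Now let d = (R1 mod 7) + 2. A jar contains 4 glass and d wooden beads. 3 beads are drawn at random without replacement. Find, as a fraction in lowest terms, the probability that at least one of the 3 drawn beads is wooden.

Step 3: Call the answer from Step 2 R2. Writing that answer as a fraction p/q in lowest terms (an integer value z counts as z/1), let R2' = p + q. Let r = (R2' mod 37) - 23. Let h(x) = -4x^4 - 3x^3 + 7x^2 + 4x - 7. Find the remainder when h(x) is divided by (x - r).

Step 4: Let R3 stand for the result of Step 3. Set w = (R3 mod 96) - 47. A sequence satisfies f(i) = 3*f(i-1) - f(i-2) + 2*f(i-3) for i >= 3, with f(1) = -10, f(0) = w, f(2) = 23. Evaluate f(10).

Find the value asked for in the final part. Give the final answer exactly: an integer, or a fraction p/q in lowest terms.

Step 1: squarings mod 743: 35^1=35, 35^2=482, 35^4=508, 35^8=243, 35^16=352, 35^32=566, 35^64=123, 35^128=269, 35^256=290, 35^512=141, 35^1024=563, 35^2048=451, 35^4096=562, 35^8192=69, 35^16384=303, 35^32768=420, 35^65536=309, 35^131072=377, 35^262144=216; 35^517861 = 35^1 * 35^4 * 35^32 * 35^64 * 35^128 * 35^512 * 35^1024 * 35^8192 * 35^16384 * 35^32768 * 35^65536 * 35^131072 * 35^262144 = 196 (mod 743); answer 196
Step 2: R1 = 196; d = 2; total draws C(6,3) = 20; complement C(4,3) = 4; favorable 20 - 4 = 16; P = 4/5; answer 4/5
Step 3: R2 = 4/5; threaded value p + q = 9; r = -14; remainder = value at the root: -4*(-14)^4 - 3*(-14)^3 + 7*(-14)^2 + 4*(-14)^1 - 7 = (-153664) + (8232) + (1372) + (-56) + (-7) = -144123; answer -144123
Step 4: R3 = -144123; w = 22; f(3) = 3*(23) - 1*(-10) + 2*(22) = 123; iterating: f(3)=123, f(4)=326, f(5)=901, f(6)=2623, f(7)=7620, f(8)=22039, f(9)=63743, f(10)=184430; answer 184430

184430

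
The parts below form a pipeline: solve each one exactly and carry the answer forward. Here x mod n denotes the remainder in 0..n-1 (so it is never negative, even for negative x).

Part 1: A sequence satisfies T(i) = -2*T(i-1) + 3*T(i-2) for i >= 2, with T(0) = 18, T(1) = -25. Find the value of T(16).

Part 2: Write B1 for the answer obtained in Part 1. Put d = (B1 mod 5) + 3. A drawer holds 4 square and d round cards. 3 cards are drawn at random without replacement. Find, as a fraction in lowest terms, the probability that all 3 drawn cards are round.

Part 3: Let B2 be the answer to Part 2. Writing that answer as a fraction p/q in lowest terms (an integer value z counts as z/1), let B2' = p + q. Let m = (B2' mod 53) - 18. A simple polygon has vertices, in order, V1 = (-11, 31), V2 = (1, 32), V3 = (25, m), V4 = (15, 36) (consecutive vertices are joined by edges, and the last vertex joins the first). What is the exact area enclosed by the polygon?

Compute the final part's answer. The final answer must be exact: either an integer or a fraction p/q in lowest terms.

366

Part 1: T(2) = -2*(-25) + 3*(18) = 104; iterating: T(2)=104, T(3)=-283, T(4)=878, T(5)=-2605, T(6)=7844, T(7)=-23503, T(8)=70538, T(9)=-211585, T(10)=634784, T(11)=-1904323, T(12)=5712998, T(13)=-17138965, T(14)=51416924, T(15)=-154250743, T(16)=462752258; answer 462752258
Part 2: B1 = 462752258; d = 6; total draws C(10,3) = 120; favorable C(6,3) = 20; P = 1/6; answer 1/6
Part 3: B2 = 1/6; threaded value p + q = 7; m = -11; cross terms: (-11*32 - 1*31)=-383, (1*-11 - 25*32)=-811, (25*36 - 15*-11)=1065, (15*31 - -11*36)=861; twice the area = |732| = 732; area = 366; answer 366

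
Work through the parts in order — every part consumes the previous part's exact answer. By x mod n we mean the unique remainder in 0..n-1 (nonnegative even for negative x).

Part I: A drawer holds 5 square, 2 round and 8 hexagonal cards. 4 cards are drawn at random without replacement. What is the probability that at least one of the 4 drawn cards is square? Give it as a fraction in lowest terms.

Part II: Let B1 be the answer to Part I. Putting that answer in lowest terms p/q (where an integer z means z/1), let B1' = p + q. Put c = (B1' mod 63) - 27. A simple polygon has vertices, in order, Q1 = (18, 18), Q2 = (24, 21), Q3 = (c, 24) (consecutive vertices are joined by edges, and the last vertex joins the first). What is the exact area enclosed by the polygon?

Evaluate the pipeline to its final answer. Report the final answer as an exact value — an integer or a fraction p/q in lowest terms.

Part I: total draws C(15,4) = 1365; complement C(10,4) = 210; favorable 1365 - 210 = 1155; P = 11/13; answer 11/13
Part II: B1 = 11/13; threaded value p + q = 24; c = -3; cross terms: (18*21 - 24*18)=-54, (24*24 - -3*21)=639, (-3*18 - 18*24)=-486; twice the area = |99| = 99; area = 99/2; answer 99/2

99/2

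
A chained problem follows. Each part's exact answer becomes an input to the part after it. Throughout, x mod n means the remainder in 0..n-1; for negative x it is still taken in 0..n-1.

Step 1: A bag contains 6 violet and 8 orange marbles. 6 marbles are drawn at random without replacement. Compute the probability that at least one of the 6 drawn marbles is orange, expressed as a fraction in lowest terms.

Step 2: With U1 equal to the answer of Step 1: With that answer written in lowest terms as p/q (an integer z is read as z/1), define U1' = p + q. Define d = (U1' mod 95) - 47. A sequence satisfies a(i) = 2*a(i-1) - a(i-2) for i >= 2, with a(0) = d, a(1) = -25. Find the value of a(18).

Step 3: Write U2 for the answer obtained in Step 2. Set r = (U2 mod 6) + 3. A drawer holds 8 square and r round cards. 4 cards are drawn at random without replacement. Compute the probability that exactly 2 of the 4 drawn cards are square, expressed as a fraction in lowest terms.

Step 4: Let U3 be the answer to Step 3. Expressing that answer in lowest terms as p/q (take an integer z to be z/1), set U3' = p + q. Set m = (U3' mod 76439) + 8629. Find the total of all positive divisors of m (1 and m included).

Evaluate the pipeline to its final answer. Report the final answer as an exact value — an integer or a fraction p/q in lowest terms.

Step 1: total draws C(14,6) = 3003; complement C(6,6) = 1; favorable 3003 - 1 = 3002; P = 3002/3003; answer 3002/3003
Step 2: U1 = 3002/3003; threaded value p + q = 6005; d = -27; a(2) = 2*(-25) - 1*(-27) = -23; iterating: a(2)=-23, a(3)=-21, a(4)=-19, a(5)=-17, a(6)=-15, a(7)=-13, a(8)=-11, a(9)=-9, a(10)=-7, a(11)=-5, a(12)=-3, a(13)=-1, a(14)=1, a(15)=3, a(16)=5, a(17)=7, a(18)=9; answer 9
Step 3: U2 = 9; r = 6; total draws C(14,4) = 1001; favorable C(8,2)*C(6,2) = 420; P = 60/143; answer 60/143
Step 4: U3 = 60/143; threaded value p + q = 203; m = 8832; 8832 = 2^7 * 3 * 23; sigma = (1 + 2 + 4 + 8 + 16 + 32 + 64 + 128) * (1 + 3) * (1 + 23) = 255 * 4 * 24 = 24480; answer 24480

24480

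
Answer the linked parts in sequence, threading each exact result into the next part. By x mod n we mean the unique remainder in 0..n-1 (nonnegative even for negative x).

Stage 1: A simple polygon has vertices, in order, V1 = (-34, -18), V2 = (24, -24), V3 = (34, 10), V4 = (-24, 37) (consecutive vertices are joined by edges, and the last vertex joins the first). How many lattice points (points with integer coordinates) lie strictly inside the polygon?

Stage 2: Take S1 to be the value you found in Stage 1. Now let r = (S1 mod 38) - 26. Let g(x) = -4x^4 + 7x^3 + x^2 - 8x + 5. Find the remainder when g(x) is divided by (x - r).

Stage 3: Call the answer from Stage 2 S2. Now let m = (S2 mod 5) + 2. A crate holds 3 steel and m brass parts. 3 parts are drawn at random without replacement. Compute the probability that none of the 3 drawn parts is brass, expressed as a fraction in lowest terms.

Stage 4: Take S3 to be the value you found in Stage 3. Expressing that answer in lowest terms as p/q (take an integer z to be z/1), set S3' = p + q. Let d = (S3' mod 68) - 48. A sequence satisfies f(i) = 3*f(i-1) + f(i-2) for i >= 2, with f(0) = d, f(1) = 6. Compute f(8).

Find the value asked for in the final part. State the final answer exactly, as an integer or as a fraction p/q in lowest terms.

-20431

Stage 1: cross terms: (-34*-24 - 24*-18)=1248, (24*10 - 34*-24)=1056, (34*37 - -24*10)=1498, (-24*-18 - -34*37)=1690; twice the area = |5492| = 5492; area = 2746; boundary points = 2 + 2 + 1 + 5 = 10; strictly interior points = area - boundary/2 + 1 = 2742; answer 2742
Stage 2: S1 = 2742; r = -20; remainder = value at the root: -4*(-20)^4 + 7*(-20)^3 + 1*(-20)^2 - 8*(-20)^1 + 5 = (-640000) + (-56000) + (400) + (160) + (5) = -695435; answer -695435
Stage 3: S2 = -695435; m = 2; total draws C(5,3) = 10; favorable C(3,3) = 1; P = 1/10; answer 1/10
Stage 4: S3 = 1/10; threaded value p + q = 11; d = -37; f(2) = 3*(6) + 1*(-37) = -19; iterating: f(2)=-19, f(3)=-51, f(4)=-172, f(5)=-567, f(6)=-1873, f(7)=-6186, f(8)=-20431; answer -20431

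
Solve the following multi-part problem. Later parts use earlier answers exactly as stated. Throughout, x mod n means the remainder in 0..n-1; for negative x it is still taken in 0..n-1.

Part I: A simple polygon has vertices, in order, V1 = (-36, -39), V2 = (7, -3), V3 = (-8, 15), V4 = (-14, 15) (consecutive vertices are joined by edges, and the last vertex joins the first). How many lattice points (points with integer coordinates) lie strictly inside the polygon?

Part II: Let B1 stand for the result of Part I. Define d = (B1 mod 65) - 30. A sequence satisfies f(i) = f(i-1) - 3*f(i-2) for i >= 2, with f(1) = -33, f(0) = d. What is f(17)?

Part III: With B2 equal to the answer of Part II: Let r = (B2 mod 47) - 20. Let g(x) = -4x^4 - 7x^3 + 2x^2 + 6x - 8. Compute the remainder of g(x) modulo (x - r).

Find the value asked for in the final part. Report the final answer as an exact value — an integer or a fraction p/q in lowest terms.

Part I: cross terms: (-36*-3 - 7*-39)=381, (7*15 - -8*-3)=81, (-8*15 - -14*15)=90, (-14*-39 - -36*15)=1086; twice the area = |1638| = 1638; area = 819; boundary points = 1 + 3 + 6 + 2 = 12; strictly interior points = area - boundary/2 + 1 = 814; answer 814
Part II: B1 = 814; d = 4; f(2) = 1*(-33) - 3*(4) = -45; iterating: f(2)=-45, f(3)=54, f(4)=189, f(5)=27, f(6)=-540, f(7)=-621, f(8)=999, f(9)=2862, f(10)=-135, f(11)=-8721, f(12)=-8316, f(13)=17847, f(14)=42795, f(15)=-10746, f(16)=-139131, f(17)=-106893; answer -106893
Part III: B2 = -106893; r = 12; remainder = value at the root: -4*(12)^4 - 7*(12)^3 + 2*(12)^2 + 6*(12)^1 - 8 = (-82944) + (-12096) + (288) + (72) + (-8) = -94688; answer -94688

-94688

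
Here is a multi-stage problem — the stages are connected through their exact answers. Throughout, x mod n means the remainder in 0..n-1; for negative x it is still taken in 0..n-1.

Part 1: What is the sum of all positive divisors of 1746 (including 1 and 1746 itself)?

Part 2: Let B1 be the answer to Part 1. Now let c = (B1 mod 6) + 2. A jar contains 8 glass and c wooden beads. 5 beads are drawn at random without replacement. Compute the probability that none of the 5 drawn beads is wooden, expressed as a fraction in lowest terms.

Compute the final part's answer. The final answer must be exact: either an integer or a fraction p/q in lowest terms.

2/9

Part 1: 1746 = 2 * 3^2 * 97; sigma = (1 + 2) * (1 + 3 + 9) * (1 + 97) = 3 * 13 * 98 = 3822; answer 3822
Part 2: B1 = 3822; c = 2; total draws C(10,5) = 252; favorable C(8,5) = 56; P = 2/9; answer 2/9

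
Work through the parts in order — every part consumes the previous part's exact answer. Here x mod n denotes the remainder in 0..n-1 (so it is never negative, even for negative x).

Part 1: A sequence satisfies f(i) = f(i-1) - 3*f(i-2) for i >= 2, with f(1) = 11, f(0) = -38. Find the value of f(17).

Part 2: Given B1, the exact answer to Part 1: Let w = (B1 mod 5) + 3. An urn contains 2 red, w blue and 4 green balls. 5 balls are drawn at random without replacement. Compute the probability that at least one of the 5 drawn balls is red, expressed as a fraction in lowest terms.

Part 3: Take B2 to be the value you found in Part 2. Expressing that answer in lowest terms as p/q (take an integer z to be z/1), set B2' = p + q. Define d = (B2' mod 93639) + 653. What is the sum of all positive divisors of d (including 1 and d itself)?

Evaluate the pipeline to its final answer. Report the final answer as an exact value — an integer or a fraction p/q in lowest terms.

Part 1: f(2) = 1*(11) - 3*(-38) = 125; iterating: f(2)=125, f(3)=92, f(4)=-283, f(5)=-559, f(6)=290, f(7)=1967, f(8)=1097, f(9)=-4804, f(10)=-8095, f(11)=6317, f(12)=30602, f(13)=11651, f(14)=-80155, f(15)=-115108, f(16)=125357, f(17)=470681; answer 470681
Part 2: B1 = 470681; w = 4; total draws C(10,5) = 252; complement C(8,5) = 56; favorable 252 - 56 = 196; P = 7/9; answer 7/9
Part 3: B2 = 7/9; threaded value p + q = 16; d = 669; 669 = 3 * 223; sigma = (1 + 3) * (1 + 223) = 4 * 224 = 896; answer 896

896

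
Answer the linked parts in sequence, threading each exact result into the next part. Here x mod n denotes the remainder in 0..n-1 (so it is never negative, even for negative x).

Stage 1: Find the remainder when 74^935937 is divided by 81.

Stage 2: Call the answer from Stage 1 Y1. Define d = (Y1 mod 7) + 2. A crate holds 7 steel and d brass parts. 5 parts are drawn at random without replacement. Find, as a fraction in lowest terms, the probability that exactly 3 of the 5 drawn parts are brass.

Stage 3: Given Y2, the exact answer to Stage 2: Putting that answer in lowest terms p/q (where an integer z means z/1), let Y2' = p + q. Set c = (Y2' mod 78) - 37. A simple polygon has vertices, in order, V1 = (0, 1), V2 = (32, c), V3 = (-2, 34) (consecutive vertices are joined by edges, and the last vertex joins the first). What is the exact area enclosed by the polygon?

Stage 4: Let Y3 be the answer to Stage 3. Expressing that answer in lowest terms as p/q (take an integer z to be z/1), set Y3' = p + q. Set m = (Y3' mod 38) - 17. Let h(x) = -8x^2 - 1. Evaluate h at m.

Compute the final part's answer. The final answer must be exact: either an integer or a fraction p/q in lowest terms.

Stage 1: squarings mod 81: 74^1=74, 74^2=49, 74^4=52, 74^8=31, 74^16=70, 74^32=40, 74^64=61, 74^128=76, 74^256=25, 74^512=58, 74^1024=43, 74^2048=67, 74^4096=34, 74^8192=22, 74^16384=79, 74^32768=4, 74^65536=16, 74^131072=13, 74^262144=7, 74^524288=49; 74^935937 = 74^1 * 74^2048 * 74^16384 * 74^131072 * 74^262144 * 74^524288 = 26 (mod 81); answer 26
Stage 2: Y1 = 26; d = 7; total draws C(14,5) = 2002; favorable C(7,3)*C(7,2) = 735; P = 105/286; answer 105/286
Stage 3: Y2 = 105/286; threaded value p + q = 391; c = -36; cross terms: (0*-36 - 32*1)=-32, (32*34 - -2*-36)=1016, (-2*1 - 0*34)=-2; twice the area = |982| = 982; area = 491; answer 491
Stage 4: Y3 = 491; threaded value p + q = 492; m = 19; -8*(19)^2 - 1 = (-2888) + (-1) = -2889; answer -2889

-2889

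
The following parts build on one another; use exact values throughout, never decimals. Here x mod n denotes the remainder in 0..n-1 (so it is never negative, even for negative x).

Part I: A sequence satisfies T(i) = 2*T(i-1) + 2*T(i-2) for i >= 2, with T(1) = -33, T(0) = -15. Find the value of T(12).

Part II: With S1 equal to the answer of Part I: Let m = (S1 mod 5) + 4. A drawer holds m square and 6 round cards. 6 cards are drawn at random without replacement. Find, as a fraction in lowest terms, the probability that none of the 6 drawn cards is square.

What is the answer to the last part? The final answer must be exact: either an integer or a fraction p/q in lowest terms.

Part I: T(2) = 2*(-33) + 2*(-15) = -96; iterating: T(2)=-96, T(3)=-258, T(4)=-708, T(5)=-1932, T(6)=-5280, T(7)=-14424, T(8)=-39408, T(9)=-107664, T(10)=-294144, T(11)=-803616, T(12)=-2195520; answer -2195520
Part II: S1 = -2195520; m = 4; total draws C(10,6) = 210; favorable C(6,6) = 1; P = 1/210; answer 1/210

1/210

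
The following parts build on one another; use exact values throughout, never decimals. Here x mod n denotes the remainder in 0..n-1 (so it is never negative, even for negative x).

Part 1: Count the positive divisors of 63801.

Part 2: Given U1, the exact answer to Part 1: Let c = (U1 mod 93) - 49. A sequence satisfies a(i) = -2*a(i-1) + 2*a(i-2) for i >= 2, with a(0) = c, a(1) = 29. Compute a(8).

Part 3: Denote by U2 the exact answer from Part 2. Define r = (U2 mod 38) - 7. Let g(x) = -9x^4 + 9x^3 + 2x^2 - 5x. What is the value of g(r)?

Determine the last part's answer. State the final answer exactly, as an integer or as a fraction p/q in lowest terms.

-237003

Part 1: 63801 = 3^3 * 17 * 139; number of divisors = (3+1) * (1+1) * (1+1) = 16; answer 16
Part 2: U1 = 16; c = -33; a(2) = -2*(29) + 2*(-33) = -124; iterating: a(2)=-124, a(3)=306, a(4)=-860, a(5)=2332, a(6)=-6384, a(7)=17432, a(8)=-47632; answer -47632
Part 3: U2 = -47632; r = 13; -9*(13)^4 + 9*(13)^3 + 2*(13)^2 - 5*(13)^1 = (-257049) + (19773) + (338) + (-65) = -237003; answer -237003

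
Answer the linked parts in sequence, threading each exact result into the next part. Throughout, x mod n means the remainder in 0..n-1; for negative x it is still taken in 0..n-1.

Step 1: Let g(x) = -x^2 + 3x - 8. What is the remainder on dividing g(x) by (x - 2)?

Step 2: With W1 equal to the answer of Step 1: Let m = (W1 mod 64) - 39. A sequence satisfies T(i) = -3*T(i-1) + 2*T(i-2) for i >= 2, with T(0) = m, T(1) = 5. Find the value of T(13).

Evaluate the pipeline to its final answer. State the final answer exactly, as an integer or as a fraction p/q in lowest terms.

Step 1: remainder = value at the root: -1*(2)^2 + 3*(2)^1 - 8 = (-4) + (6) + (-8) = -6; answer -6
Step 2: W1 = -6; m = 19; T(2) = -3*(5) + 2*(19) = 23; iterating: T(2)=23, T(3)=-59, T(4)=223, T(5)=-787, T(6)=2807, T(7)=-9995, T(8)=35599, T(9)=-126787, T(10)=451559, T(11)=-1608251, T(12)=5727871, T(13)=-20400115; answer -20400115

-20400115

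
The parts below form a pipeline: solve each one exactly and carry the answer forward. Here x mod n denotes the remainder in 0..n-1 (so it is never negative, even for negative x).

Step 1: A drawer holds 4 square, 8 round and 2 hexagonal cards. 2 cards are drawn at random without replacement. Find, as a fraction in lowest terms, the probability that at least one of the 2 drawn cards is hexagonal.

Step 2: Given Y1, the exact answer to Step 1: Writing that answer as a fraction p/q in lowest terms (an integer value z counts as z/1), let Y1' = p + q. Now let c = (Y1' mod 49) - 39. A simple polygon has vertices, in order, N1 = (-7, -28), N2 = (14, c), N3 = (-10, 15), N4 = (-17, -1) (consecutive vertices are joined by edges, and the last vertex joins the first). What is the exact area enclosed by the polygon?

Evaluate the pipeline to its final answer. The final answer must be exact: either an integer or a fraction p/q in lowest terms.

1273/2

Step 1: total draws C(14,2) = 91; complement C(12,2) = 66; favorable 91 - 66 = 25; P = 25/91; answer 25/91
Step 2: Y1 = 25/91; threaded value p + q = 116; c = -21; cross terms: (-7*-21 - 14*-28)=539, (14*15 - -10*-21)=0, (-10*-1 - -17*15)=265, (-17*-28 - -7*-1)=469; twice the area = |1273| = 1273; area = 1273/2; answer 1273/2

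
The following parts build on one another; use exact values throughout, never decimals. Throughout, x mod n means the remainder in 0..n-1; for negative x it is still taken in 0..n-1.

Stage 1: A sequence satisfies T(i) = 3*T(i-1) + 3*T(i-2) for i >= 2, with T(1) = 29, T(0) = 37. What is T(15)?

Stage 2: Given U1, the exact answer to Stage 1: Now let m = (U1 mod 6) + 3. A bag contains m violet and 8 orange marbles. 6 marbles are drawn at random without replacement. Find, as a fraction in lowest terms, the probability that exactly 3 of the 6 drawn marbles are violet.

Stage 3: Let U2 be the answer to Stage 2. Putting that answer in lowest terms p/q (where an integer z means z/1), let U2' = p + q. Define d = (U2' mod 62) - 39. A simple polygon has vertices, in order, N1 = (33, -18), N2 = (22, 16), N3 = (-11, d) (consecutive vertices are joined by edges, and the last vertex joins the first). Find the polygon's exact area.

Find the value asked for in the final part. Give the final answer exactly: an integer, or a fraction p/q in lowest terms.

Stage 1: T(2) = 3*(29) + 3*(37) = 198; iterating: T(2)=198, T(3)=681, T(4)=2637, T(5)=9954, T(6)=37773, T(7)=143181, T(8)=542862, T(9)=2058129, T(10)=7802973, T(11)=29583306, T(12)=112158837, T(13)=425226429, T(14)=1612155798, T(15)=6112146681; answer 6112146681
Stage 2: U1 = 6112146681; m = 6; total draws C(14,6) = 3003; favorable C(6,3)*C(8,3) = 1120; P = 160/429; answer 160/429
Stage 3: U2 = 160/429; threaded value p + q = 589; d = -8; cross terms: (33*16 - 22*-18)=924, (22*-8 - -11*16)=0, (-11*-18 - 33*-8)=462; twice the area = |1386| = 1386; area = 693; answer 693

693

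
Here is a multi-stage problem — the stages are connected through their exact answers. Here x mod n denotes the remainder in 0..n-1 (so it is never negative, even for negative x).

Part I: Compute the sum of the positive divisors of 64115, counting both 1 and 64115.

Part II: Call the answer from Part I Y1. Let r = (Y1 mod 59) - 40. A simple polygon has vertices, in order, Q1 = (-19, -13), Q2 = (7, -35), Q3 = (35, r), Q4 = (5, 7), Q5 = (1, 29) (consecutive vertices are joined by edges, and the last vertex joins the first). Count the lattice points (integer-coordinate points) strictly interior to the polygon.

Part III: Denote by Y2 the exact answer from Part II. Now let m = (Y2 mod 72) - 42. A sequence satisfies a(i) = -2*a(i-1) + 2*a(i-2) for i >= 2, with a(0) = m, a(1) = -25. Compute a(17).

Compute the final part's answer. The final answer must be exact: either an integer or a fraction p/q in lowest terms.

-217770240

Part I: 64115 = 5 * 12823; sigma = (1 + 5) * (1 + 12823) = 6 * 12824 = 76944; answer 76944
Part II: Y1 = 76944; r = -32; cross terms: (-19*-35 - 7*-13)=756, (7*-32 - 35*-35)=1001, (35*7 - 5*-32)=405, (5*29 - 1*7)=138, (1*-13 - -19*29)=538; twice the area = |2838| = 2838; area = 1419; boundary points = 2 + 1 + 3 + 2 + 2 = 10; strictly interior points = area - boundary/2 + 1 = 1415; answer 1415
Part III: Y2 = 1415; m = 5; a(2) = -2*(-25) + 2*(5) = 60; iterating: a(2)=60, a(3)=-170, a(4)=460, a(5)=-1260, a(6)=3440, a(7)=-9400, a(8)=25680, a(9)=-70160, a(10)=191680, a(11)=-523680, a(12)=1430720, a(13)=-3908800, a(14)=10679040, a(15)=-29175680, a(16)=79709440, a(17)=-217770240; answer -217770240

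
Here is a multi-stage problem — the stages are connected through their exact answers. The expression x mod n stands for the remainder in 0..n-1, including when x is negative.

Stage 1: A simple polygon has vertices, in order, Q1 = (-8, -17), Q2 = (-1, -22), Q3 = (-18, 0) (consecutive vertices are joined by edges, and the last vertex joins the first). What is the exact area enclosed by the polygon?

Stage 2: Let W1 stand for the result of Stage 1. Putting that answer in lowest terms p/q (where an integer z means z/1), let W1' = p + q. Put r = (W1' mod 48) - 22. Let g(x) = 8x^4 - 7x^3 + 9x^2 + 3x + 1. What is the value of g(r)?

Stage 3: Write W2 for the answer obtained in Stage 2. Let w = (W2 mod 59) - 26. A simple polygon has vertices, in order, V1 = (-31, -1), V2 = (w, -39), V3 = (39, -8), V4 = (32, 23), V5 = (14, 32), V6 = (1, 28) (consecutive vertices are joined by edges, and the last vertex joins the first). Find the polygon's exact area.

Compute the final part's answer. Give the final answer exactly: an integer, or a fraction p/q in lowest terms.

2948

Stage 1: cross terms: (-8*-22 - -1*-17)=159, (-1*0 - -18*-22)=-396, (-18*-17 - -8*0)=306; twice the area = |69| = 69; area = 69/2; answer 69/2
Stage 2: W1 = 69/2; threaded value p + q = 71; r = 1; 8*(1)^4 - 7*(1)^3 + 9*(1)^2 + 3*(1)^1 + 1 = (8) + (-7) + (9) + (3) + (1) = 14; answer 14
Stage 3: W2 = 14; w = -12; cross terms: (-31*-39 - -12*-1)=1197, (-12*-8 - 39*-39)=1617, (39*23 - 32*-8)=1153, (32*32 - 14*23)=702, (14*28 - 1*32)=360, (1*-1 - -31*28)=867; twice the area = |5896| = 5896; area = 2948; answer 2948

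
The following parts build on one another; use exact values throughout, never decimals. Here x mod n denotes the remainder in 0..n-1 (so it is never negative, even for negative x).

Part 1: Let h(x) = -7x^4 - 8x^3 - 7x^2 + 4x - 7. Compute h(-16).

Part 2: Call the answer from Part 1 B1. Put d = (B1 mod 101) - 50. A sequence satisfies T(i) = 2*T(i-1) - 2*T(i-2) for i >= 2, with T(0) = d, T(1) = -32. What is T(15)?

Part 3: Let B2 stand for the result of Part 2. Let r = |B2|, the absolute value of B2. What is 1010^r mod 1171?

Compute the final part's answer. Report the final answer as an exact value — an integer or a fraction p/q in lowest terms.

Part 1: -7*(-16)^4 - 8*(-16)^3 - 7*(-16)^2 + 4*(-16)^1 - 7 = (-458752) + (32768) + (-1792) + (-64) + (-7) = -427847; answer -427847
Part 2: B1 = -427847; d = 40; T(2) = 2*(-32) - 2*(40) = -144; iterating: T(2)=-144, T(3)=-224, T(4)=-160, T(5)=128, T(6)=576, T(7)=896, T(8)=640, T(9)=-512, T(10)=-2304, T(11)=-3584, T(12)=-2560, T(13)=2048, T(14)=9216, T(15)=14336; answer 14336
Part 3: B2 = 14336; r = 14336; squarings mod 1171: 1010^1=1010, 1010^2=159, 1010^4=690, 1010^8=674, 1010^16=1099, 1010^32=500, 1010^64=577, 1010^128=365, 1010^256=902, 1010^512=930, 1010^1024=702, 1010^2048=984, 1010^4096=1010, 1010^8192=159; 1010^14336 = 1010^2048 * 1010^4096 * 1010^8192 = 1136 (mod 1171); answer 1136

1136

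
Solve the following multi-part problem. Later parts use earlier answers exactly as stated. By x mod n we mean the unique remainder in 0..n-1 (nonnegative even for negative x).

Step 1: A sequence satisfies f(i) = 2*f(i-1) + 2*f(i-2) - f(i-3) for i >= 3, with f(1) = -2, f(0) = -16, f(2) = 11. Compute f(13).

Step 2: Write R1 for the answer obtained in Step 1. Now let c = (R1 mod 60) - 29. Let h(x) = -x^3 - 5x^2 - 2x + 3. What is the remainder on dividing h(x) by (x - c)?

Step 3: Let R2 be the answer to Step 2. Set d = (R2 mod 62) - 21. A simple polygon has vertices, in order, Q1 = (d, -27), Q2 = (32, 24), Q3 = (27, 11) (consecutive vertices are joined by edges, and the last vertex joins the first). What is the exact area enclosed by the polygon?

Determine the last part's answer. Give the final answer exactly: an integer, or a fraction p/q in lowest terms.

Step 1: f(3) = 2*(11) + 2*(-2) - 1*(-16) = 34; iterating: f(3)=34, f(4)=92, f(5)=241, f(6)=632, f(7)=1654, f(8)=4331, f(9)=11338, f(10)=29684, f(11)=77713, f(12)=203456, f(13)=532654; answer 532654
Step 2: R1 = 532654; c = 5; remainder = value at the root: -1*(5)^3 - 5*(5)^2 - 2*(5)^1 + 3 = (-125) + (-125) + (-10) + (3) = -257; answer -257
Step 3: R2 = -257; d = 32; cross terms: (32*24 - 32*-27)=1632, (32*11 - 27*24)=-296, (27*-27 - 32*11)=-1081; twice the area = |255| = 255; area = 255/2; answer 255/2

255/2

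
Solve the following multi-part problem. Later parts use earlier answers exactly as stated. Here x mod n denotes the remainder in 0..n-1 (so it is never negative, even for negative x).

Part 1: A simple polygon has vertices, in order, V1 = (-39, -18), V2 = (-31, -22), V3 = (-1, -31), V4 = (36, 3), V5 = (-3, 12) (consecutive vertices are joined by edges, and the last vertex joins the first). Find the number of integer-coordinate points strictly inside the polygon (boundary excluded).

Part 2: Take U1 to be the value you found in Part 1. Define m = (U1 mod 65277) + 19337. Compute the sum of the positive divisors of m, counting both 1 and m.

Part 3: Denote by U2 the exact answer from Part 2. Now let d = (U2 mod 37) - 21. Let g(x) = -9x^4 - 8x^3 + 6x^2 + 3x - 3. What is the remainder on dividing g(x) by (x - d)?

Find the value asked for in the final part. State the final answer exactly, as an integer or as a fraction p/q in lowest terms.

Part 1: cross terms: (-39*-22 - -31*-18)=300, (-31*-31 - -1*-22)=939, (-1*3 - 36*-31)=1113, (36*12 - -3*3)=441, (-3*-18 - -39*12)=522; twice the area = |3315| = 3315; area = 3315/2; boundary points = 4 + 3 + 1 + 3 + 6 = 17; strictly interior points = area - boundary/2 + 1 = 1650; answer 1650
Part 2: U1 = 1650; m = 20987; 20987 = 31 * 677; sigma = (1 + 31) * (1 + 677) = 32 * 678 = 21696; answer 21696
Part 3: U2 = 21696; d = -7; remainder = value at the root: -9*(-7)^4 - 8*(-7)^3 + 6*(-7)^2 + 3*(-7)^1 - 3 = (-21609) + (2744) + (294) + (-21) + (-3) = -18595; answer -18595

-18595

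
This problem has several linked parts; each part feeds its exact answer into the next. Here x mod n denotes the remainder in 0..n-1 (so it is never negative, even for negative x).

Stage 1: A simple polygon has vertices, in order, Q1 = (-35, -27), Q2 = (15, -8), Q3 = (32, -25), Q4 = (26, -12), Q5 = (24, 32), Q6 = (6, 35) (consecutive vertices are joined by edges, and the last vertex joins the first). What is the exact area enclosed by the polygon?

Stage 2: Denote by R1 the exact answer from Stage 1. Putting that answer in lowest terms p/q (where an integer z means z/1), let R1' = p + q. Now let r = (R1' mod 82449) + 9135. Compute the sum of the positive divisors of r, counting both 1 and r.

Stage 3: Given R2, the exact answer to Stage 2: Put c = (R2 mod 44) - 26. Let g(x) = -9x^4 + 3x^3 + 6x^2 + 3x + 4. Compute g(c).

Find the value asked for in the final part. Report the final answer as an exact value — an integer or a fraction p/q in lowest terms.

-20261

Stage 1: cross terms: (-35*-8 - 15*-27)=685, (15*-25 - 32*-8)=-119, (32*-12 - 26*-25)=266, (26*32 - 24*-12)=1120, (24*35 - 6*32)=648, (6*-27 - -35*35)=1063; twice the area = |3663| = 3663; area = 3663/2; answer 3663/2
Stage 2: R1 = 3663/2; threaded value p + q = 3665; r = 12800; 12800 = 2^9 * 5^2; sigma = (1 + 2 + 4 + 8 + 16 + 32 + 64 + 128 + 256 + 512) * (1 + 5 + 25) = 1023 * 31 = 31713; answer 31713
Stage 3: R2 = 31713; c = 7; -9*(7)^4 + 3*(7)^3 + 6*(7)^2 + 3*(7)^1 + 4 = (-21609) + (1029) + (294) + (21) + (4) = -20261; answer -20261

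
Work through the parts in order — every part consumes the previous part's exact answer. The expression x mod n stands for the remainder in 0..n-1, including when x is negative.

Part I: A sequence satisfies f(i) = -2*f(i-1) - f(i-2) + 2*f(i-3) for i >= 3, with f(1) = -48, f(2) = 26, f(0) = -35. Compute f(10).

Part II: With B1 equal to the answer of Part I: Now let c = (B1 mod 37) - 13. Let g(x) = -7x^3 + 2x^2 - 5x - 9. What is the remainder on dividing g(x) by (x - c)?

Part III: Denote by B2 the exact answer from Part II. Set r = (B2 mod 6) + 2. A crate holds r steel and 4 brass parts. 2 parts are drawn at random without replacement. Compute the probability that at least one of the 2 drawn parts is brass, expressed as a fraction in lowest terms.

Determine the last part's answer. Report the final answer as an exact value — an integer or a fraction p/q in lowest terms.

Part I: f(3) = -2*(26) - 1*(-48) + 2*(-35) = -74; iterating: f(3)=-74, f(4)=26, f(5)=74, f(6)=-322, f(7)=622, f(8)=-774, f(9)=282, f(10)=1454; answer 1454
Part II: B1 = 1454; c = -2; remainder = value at the root: -7*(-2)^3 + 2*(-2)^2 - 5*(-2)^1 - 9 = (56) + (8) + (10) + (-9) = 65; answer 65
Part III: B2 = 65; r = 7; total draws C(11,2) = 55; complement C(7,2) = 21; favorable 55 - 21 = 34; P = 34/55; answer 34/55

34/55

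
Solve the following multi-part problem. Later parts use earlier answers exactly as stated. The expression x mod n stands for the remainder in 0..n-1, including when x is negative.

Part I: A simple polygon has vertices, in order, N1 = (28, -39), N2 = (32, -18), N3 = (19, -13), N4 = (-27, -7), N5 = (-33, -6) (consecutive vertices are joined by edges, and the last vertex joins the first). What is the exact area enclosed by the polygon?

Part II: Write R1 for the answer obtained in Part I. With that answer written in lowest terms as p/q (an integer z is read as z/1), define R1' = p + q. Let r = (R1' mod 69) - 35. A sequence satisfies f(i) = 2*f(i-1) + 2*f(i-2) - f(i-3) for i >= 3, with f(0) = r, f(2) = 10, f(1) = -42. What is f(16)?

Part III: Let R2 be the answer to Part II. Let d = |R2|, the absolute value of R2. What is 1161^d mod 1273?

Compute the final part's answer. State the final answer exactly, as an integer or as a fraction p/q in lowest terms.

Part I: cross terms: (28*-18 - 32*-39)=744, (32*-13 - 19*-18)=-74, (19*-7 - -27*-13)=-484, (-27*-6 - -33*-7)=-69, (-33*-39 - 28*-6)=1455; twice the area = |1572| = 1572; area = 786; answer 786
Part II: R1 = 786; threaded value p + q = 787; r = -7; f(3) = 2*(10) + 2*(-42) - 1*(-7) = -57; iterating: f(3)=-57, f(4)=-52, f(5)=-228, f(6)=-503, f(7)=-1410, f(8)=-3598, f(9)=-9513, f(10)=-24812, f(11)=-65052, f(12)=-170215, f(13)=-445722, f(14)=-1166822, f(15)=-3054873, f(16)=-7997668; answer -7997668
Part III: R2 = -7997668; d = 7997668; squarings mod 1273: 1161^1=1161, 1161^2=1087, 1161^4=225, 1161^8=978, 1161^16=461, 1161^32=1203, 1161^64=1081, 1161^128=1220, 1161^256=263, 1161^512=427, 1161^1024=290, 1161^2048=82, 1161^4096=359, 1161^8192=308, 1161^16384=662, 1161^32768=332, 1161^65536=746, 1161^131072=215, 1161^262144=397, 1161^524288=1030, 1161^1048576=491, 1161^2097152=484, 1161^4194304=24; 1161^7997668 = 1161^4 * 1161^32 * 1161^64 * 1161^128 * 1161^2048 * 1161^131072 * 1161^524288 * 1161^1048576 * 1161^2097152 * 1161^4194304 = 442 (mod 1273); answer 442

442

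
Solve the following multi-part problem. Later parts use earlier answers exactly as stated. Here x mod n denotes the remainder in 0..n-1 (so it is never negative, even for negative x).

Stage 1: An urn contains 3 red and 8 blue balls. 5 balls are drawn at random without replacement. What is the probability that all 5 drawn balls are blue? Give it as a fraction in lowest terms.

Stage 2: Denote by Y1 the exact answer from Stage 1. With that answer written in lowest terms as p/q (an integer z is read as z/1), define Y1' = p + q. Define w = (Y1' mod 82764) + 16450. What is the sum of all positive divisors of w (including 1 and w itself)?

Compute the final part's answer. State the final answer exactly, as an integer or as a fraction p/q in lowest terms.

Stage 1: total draws C(11,5) = 462; favorable C(8,5) = 56; P = 4/33; answer 4/33
Stage 2: Y1 = 4/33; threaded value p + q = 37; w = 16487; 16487 is prime, so its only divisors are 1 and 16487; sigma = 1 + 16487 = 16488; answer 16488

16488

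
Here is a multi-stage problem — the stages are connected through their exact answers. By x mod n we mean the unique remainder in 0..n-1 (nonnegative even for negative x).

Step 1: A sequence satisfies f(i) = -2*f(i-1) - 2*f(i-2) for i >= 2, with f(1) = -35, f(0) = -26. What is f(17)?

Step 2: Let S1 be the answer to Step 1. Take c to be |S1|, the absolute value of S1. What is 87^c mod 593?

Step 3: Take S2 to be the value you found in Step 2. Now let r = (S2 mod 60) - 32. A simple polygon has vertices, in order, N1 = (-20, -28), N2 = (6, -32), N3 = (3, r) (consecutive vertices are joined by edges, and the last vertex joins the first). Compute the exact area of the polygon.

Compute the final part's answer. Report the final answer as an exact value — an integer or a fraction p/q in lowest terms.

Step 1: f(2) = -2*(-35) - 2*(-26) = 122; iterating: f(2)=122, f(3)=-174, f(4)=104, f(5)=140, f(6)=-488, f(7)=696, f(8)=-416, f(9)=-560, f(10)=1952, f(11)=-2784, f(12)=1664, f(13)=2240, f(14)=-7808, f(15)=11136, f(16)=-6656, f(17)=-8960; answer -8960
Step 2: S1 = -8960; c = 8960; squarings mod 593: 87^1=87, 87^2=453, 87^4=31, 87^8=368, 87^16=220, 87^32=367, 87^64=78, 87^128=154, 87^256=589, 87^512=16, 87^1024=256, 87^2048=306, 87^4096=535, 87^8192=399; 87^8960 = 87^256 * 87^512 * 87^8192 = 556 (mod 593); answer 556
Step 3: S2 = 556; r = -16; cross terms: (-20*-32 - 6*-28)=808, (6*-16 - 3*-32)=0, (3*-28 - -20*-16)=-404; twice the area = |404| = 404; area = 202; answer 202

202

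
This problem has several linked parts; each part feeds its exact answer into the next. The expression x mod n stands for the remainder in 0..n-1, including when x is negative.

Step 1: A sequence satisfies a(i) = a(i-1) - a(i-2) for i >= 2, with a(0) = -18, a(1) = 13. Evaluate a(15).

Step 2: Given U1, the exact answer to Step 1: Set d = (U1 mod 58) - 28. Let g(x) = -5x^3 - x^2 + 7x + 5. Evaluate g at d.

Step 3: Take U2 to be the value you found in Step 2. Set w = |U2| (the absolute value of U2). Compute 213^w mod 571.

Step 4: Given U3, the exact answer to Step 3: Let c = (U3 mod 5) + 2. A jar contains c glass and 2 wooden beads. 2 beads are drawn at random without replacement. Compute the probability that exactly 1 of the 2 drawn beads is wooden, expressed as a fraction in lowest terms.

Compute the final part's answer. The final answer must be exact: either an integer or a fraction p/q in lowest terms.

3/5

Step 1: a(2) = 1*(13) - 1*(-18) = 31; iterating: a(2)=31, a(3)=18, a(4)=-13, a(5)=-31, a(6)=-18, a(7)=13, a(8)=31, a(9)=18, a(10)=-13, a(11)=-31, a(12)=-18, a(13)=13, a(14)=31, a(15)=18; answer 18
Step 2: U1 = 18; d = -10; -5*(-10)^3 - 1*(-10)^2 + 7*(-10)^1 + 5 = (5000) + (-100) + (-70) + (5) = 4835; answer 4835
Step 3: U2 = 4835; w = 4835; squarings mod 571: 213^1=213, 213^2=260, 213^4=222, 213^8=178, 213^16=279, 213^32=185, 213^64=536, 213^128=83, 213^256=37, 213^512=227, 213^1024=139, 213^2048=478, 213^4096=84; 213^4835 = 213^1 * 213^2 * 213^32 * 213^64 * 213^128 * 213^512 * 213^4096 = 256 (mod 571); answer 256
Step 4: U3 = 256; c = 3; total draws C(5,2) = 10; favorable C(2,1)*C(3,1) = 6; P = 3/5; answer 3/5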